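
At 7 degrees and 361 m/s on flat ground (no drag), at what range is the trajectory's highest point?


R = v0^2*sin(2*theta)/g = 361^2*sin(2*7°)/9.81 = 3213.81 m
apex_dist = R/2 = 3213.81/2 = 1607 m

1607 m


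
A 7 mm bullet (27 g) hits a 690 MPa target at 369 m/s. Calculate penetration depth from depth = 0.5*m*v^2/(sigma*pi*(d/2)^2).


A = pi*(d/2)^2 = pi*(7/2)^2 = 38.4845 mm^2
E = 0.5*m*v^2 = 0.5*0.027*369^2 = 1838.17 J
depth = E/(sigma*A) = 1838.17 J / (690 MPa * 38.4845 mm^2) = 1838.17/(690 * 38.4845) m = 0.0692232 m ≈ 69.22 mm

69.22 mm


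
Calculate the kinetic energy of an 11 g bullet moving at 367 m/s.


E = 0.5*m*v^2 = 0.5*0.011*367^2 = 740.8 J

740.8 J


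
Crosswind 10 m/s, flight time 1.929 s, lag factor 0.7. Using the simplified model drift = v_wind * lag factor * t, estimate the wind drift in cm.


drift = v_wind * lag * t = 10 * 0.7 * 1.929 = 13.503 m ≈ 1350 cm

1350 cm


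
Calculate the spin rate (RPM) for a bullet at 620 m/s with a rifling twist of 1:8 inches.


twist_m = 8*0.0254 = 0.2032 m
spin = v/twist = 620/0.2032 = 3051.181 rev/s
RPM = spin*60 = 3051.181*60 ≈ 183071 RPM

183071 RPM


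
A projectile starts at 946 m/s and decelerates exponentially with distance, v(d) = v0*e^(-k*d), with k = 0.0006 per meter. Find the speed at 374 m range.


v = v0*exp(-k*d) = 946*exp(-0.0006*374) = 755.8 m/s

755.8 m/s


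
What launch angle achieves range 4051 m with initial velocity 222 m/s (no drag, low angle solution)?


sin(2*theta) = R*g/v0^2 = 4051*9.81/222^2 = 0.806353, theta = arcsin(0.806353)/2 = 26.87°

26.87 degrees


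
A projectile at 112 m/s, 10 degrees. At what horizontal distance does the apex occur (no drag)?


R = v0^2*sin(2*theta)/g = 112^2*sin(2*10°)/9.81 = 437.34 m
apex_dist = R/2 = 437.34/2 = 218.7 m

218.7 m


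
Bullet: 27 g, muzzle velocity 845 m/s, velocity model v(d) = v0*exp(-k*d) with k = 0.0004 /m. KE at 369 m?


v = v0*exp(-k*d) = 845*exp(-0.0004*369) = 729.046 m/s
E = 0.5*m*v^2 = 0.5*0.027*729.046^2 = 7175 J

7175 J


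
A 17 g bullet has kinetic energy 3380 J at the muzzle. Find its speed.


v = sqrt(2*E/m) = sqrt(2*3380/0.017) = 630.6 m/s

630.6 m/s


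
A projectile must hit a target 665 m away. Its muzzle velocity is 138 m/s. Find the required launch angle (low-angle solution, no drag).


sin(2*theta) = R*g/v0^2 = 665*9.81/138^2 = 0.342557, theta = arcsin(0.342557)/2 = 10.02°

10.02 degrees


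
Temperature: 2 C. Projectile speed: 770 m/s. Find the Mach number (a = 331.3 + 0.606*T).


a = 331.3 + 0.606*(2) = 332.512 m/s
M = v/a = 770/332.512 = 2.316

2.316


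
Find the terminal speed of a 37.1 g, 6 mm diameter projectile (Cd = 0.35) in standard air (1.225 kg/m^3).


A = pi*(d/2)^2 = pi*(6/2000)^2 = 2.82743e-05 m^2
vt = sqrt(2mg/(Cd*rho*A)) = sqrt(2*0.0371*9.81/(0.35 * 1.225 * 2.82743e-05)) = 245 m/s

245 m/s


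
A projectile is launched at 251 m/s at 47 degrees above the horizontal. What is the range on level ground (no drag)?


R = v0^2 * sin(2*theta) / g = 251^2 * sin(2*47°) / 9.81 = 6406 m

6406 m


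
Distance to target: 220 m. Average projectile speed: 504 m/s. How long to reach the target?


t = d/v = 220/504 = 0.4365 s

0.4365 s


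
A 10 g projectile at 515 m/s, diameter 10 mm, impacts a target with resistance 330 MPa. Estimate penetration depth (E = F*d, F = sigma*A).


A = pi*(d/2)^2 = pi*(10/2)^2 = 78.5398 mm^2
E = 0.5*m*v^2 = 0.5*0.01*515^2 = 1326.12 J
depth = E/(sigma*A) = 1326.12 J / (330 MPa * 78.5398 mm^2) = 1326.12/(330 * 78.5398) m = 0.0511659 m ≈ 51.17 mm

51.17 mm


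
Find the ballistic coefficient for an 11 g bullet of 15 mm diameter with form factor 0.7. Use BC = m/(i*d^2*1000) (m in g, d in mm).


BC = m/(i*d^2*1000) = 11/(0.7 * 15^2 * 1000) = 6.984e-05

6.984e-05


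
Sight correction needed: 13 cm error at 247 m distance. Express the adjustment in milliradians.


1 mrad subtends 1 cm per 10 m of range, so adj = error_cm / (dist_m / 10) = 13 / (247/10) = 0.5263 mrad

0.5263 mrad


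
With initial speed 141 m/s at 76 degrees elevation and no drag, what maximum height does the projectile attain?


H = (v0*sin(theta))^2 / (2g) = (141*sin(76°))^2 / (2*9.81) = 954 m

954 m


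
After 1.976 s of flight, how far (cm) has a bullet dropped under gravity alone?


drop = 0.5*g*t^2 = 0.5*9.81*1.976^2 = 19.1519 m ≈ 1915 cm

1915 cm


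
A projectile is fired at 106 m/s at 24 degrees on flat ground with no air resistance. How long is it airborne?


T = 2*v0*sin(theta)/g = 2*106*sin(24°)/9.81 = 8.79 s

8.79 s


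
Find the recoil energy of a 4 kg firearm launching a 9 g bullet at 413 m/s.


v_r = m_p*v_p/m_gun = 0.009*413/4 = 0.92925 m/s, E_r = 0.5*m_gun*v_r^2 = 0.5*4*0.92925^2 = 1.727 J

1.727 J


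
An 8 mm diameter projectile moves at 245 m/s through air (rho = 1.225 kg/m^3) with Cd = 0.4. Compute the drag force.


A = pi*(d/2)^2 = pi*(8/2000)^2 = 5.02655e-05 m^2
Fd = 0.5*Cd*rho*A*v^2 = 0.5*0.4*1.225*5.02655e-05*245^2 = 0.7392 N

0.7392 N


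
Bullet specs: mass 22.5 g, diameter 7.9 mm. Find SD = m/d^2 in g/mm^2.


SD = m/d^2 = 22.5/7.9^2 = 0.3605 g/mm^2

0.3605 g/mm^2


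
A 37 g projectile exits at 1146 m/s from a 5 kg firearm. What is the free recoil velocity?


v_recoil = m_p * v_p / m_gun = 0.037 * 1146 / 5 = 8.48 m/s

8.48 m/s


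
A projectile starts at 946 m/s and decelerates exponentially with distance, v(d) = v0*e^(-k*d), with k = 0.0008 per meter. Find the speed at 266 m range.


v = v0*exp(-k*d) = 946*exp(-0.0008*266) = 764.7 m/s

764.7 m/s


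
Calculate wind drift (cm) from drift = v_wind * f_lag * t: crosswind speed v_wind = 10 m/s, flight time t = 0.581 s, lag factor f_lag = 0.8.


drift = v_wind * lag * t = 10 * 0.8 * 0.581 = 4.648 m ≈ 464.8 cm

464.8 cm


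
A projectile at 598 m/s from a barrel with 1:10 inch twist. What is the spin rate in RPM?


twist_m = 10*0.0254 = 0.254 m
spin = v/twist = 598/0.254 = 2354.331 rev/s
RPM = spin*60 = 2354.331*60 ≈ 141260 RPM

141260 RPM


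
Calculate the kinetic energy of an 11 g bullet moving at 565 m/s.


E = 0.5*m*v^2 = 0.5*0.011*565^2 = 1756 J

1756 J


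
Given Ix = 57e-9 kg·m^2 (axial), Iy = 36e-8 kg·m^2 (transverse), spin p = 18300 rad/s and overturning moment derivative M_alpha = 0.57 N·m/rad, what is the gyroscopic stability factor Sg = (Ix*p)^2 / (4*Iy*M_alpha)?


Sg = Ix^2 * p^2 / (4 * Iy * M_alpha) = (57e-9)^2 * 18300^2 / (4 * 36e-8 * 0.57) = 1.326

1.326


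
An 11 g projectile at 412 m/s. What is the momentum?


p = m*v = 0.011*412 = 4.532 kg·m/s

4.532 kg·m/s


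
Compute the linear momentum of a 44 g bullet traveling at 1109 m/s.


p = m*v = 0.044*1109 = 48.8 kg·m/s

48.8 kg·m/s


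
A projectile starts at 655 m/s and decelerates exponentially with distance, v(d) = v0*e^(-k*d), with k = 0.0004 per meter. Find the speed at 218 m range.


v = v0*exp(-k*d) = 655*exp(-0.0004*218) = 600.3 m/s

600.3 m/s


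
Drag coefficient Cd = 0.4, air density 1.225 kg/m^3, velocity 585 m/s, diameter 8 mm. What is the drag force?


A = pi*(d/2)^2 = pi*(8/2000)^2 = 5.02655e-05 m^2
Fd = 0.5*Cd*rho*A*v^2 = 0.5*0.4*1.225*5.02655e-05*585^2 = 4.215 N

4.215 N


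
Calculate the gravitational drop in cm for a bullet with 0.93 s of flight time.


drop = 0.5*g*t^2 = 0.5*9.81*0.93^2 = 4.24233 m ≈ 424.2 cm

424.2 cm


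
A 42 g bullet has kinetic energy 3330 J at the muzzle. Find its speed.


v = sqrt(2*E/m) = sqrt(2*3330/0.042) = 398.2 m/s

398.2 m/s


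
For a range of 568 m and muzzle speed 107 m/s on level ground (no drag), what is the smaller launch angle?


sin(2*theta) = R*g/v0^2 = 568*9.81/107^2 = 0.486687, theta = arcsin(0.486687)/2 = 14.56°

14.56 degrees


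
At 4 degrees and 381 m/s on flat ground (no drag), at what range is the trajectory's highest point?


R = v0^2*sin(2*theta)/g = 381^2*sin(2*4°)/9.81 = 2059.38 m
apex_dist = R/2 = 2059.38/2 = 1030 m

1030 m


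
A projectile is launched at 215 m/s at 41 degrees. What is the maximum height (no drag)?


H = (v0*sin(theta))^2 / (2g) = (215*sin(41°))^2 / (2*9.81) = 1014 m

1014 m


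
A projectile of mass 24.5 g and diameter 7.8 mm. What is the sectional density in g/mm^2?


SD = m/d^2 = 24.5/7.8^2 = 0.4027 g/mm^2

0.4027 g/mm^2


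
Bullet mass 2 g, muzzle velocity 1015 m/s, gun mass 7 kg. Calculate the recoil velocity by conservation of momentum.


v_recoil = m_p * v_p / m_gun = 0.002 * 1015 / 7 = 0.29 m/s

0.29 m/s


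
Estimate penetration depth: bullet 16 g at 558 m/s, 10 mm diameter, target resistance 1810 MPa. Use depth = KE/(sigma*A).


A = pi*(d/2)^2 = pi*(10/2)^2 = 78.5398 mm^2
E = 0.5*m*v^2 = 0.5*0.016*558^2 = 2490.91 J
depth = E/(sigma*A) = 2490.91 J / (1810 MPa * 78.5398 mm^2) = 2490.91/(1810 * 78.5398) m = 0.0175223 m ≈ 17.52 mm

17.52 mm


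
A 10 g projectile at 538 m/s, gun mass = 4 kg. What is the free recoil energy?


v_r = m_p*v_p/m_gun = 0.01*538/4 = 1.345 m/s, E_r = 0.5*m_gun*v_r^2 = 0.5*4*1.345^2 = 3.618 J

3.618 J


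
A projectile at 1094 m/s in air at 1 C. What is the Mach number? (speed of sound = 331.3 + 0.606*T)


a = 331.3 + 0.606*(1) = 331.906 m/s
M = v/a = 1094/331.906 = 3.296

3.296


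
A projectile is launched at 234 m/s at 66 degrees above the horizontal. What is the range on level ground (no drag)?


R = v0^2 * sin(2*theta) / g = 234^2 * sin(2*66°) / 9.81 = 4148 m

4148 m


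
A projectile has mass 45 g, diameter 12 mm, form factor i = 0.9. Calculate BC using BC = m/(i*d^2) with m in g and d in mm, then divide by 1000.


BC = m/(i*d^2*1000) = 45/(0.9 * 12^2 * 1000) = 0.0003472

0.0003472


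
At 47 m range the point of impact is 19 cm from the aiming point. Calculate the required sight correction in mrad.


1 mrad subtends 1 cm per 10 m of range, so adj = error_cm / (dist_m / 10) = 19 / (47/10) = 4.043 mrad

4.043 mrad


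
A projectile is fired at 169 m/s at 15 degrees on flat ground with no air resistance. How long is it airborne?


T = 2*v0*sin(theta)/g = 2*169*sin(15°)/9.81 = 8.918 s

8.918 s


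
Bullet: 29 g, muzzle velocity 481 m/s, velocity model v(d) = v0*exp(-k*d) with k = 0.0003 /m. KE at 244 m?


v = v0*exp(-k*d) = 481*exp(-0.0003*244) = 447.049 m/s
E = 0.5*m*v^2 = 0.5*0.029*447.049^2 = 2898 J

2898 J


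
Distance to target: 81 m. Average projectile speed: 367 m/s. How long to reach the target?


t = d/v = 81/367 = 0.2207 s

0.2207 s


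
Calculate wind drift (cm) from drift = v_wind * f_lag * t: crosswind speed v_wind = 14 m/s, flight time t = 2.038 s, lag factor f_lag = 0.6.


drift = v_wind * lag * t = 14 * 0.6 * 2.038 = 17.1192 m ≈ 1712 cm

1712 cm


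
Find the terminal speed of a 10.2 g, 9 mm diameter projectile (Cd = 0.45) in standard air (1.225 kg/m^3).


A = pi*(d/2)^2 = pi*(9/2000)^2 = 6.36173e-05 m^2
vt = sqrt(2mg/(Cd*rho*A)) = sqrt(2*0.0102*9.81/(0.45 * 1.225 * 6.36173e-05)) = 75.54 m/s

75.54 m/s


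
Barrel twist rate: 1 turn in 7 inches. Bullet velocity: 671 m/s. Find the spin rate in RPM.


twist_m = 7*0.0254 = 0.1778 m
spin = v/twist = 671/0.1778 = 3773.903 rev/s
RPM = spin*60 = 3773.903*60 ≈ 226434 RPM

226434 RPM


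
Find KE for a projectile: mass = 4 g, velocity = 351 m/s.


E = 0.5*m*v^2 = 0.5*0.004*351^2 = 246.4 J

246.4 J


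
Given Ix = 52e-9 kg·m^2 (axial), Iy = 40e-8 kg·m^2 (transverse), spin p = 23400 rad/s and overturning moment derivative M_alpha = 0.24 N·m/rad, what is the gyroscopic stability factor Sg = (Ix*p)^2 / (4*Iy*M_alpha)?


Sg = Ix^2 * p^2 / (4 * Iy * M_alpha) = (52e-9)^2 * 23400^2 / (4 * 40e-8 * 0.24) = 3.856

3.856


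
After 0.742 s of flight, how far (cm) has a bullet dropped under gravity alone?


drop = 0.5*g*t^2 = 0.5*9.81*0.742^2 = 2.70052 m ≈ 270.1 cm

270.1 cm


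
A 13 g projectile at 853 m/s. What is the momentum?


p = m*v = 0.013*853 = 11.09 kg·m/s

11.09 kg·m/s


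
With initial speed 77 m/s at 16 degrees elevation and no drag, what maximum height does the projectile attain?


H = (v0*sin(theta))^2 / (2g) = (77*sin(16°))^2 / (2*9.81) = 22.96 m

22.96 m


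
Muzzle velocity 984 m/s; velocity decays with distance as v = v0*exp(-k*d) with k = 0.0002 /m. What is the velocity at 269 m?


v = v0*exp(-k*d) = 984*exp(-0.0002*269) = 932.5 m/s

932.5 m/s


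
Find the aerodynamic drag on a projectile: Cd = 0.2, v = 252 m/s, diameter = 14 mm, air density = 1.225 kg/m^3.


A = pi*(d/2)^2 = pi*(14/2000)^2 = 1.53938e-04 m^2
Fd = 0.5*Cd*rho*A*v^2 = 0.5*0.2*1.225*1.53938e-04*252^2 = 1.198 N

1.198 N


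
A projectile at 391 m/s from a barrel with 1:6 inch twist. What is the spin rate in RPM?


twist_m = 6*0.0254 = 0.1524 m
spin = v/twist = 391/0.1524 = 2565.617 rev/s
RPM = spin*60 = 2565.617*60 ≈ 153937 RPM

153937 RPM


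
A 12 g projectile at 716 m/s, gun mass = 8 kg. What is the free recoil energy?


v_r = m_p*v_p/m_gun = 0.012*716/8 = 1.074 m/s, E_r = 0.5*m_gun*v_r^2 = 0.5*8*1.074^2 = 4.614 J

4.614 J


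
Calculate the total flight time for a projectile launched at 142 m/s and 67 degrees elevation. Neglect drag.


T = 2*v0*sin(theta)/g = 2*142*sin(67°)/9.81 = 26.65 s

26.65 s


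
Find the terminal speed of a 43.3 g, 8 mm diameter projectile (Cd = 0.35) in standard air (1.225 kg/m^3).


A = pi*(d/2)^2 = pi*(8/2000)^2 = 5.02655e-05 m^2
vt = sqrt(2mg/(Cd*rho*A)) = sqrt(2*0.0433*9.81/(0.35 * 1.225 * 5.02655e-05)) = 198.5 m/s

198.5 m/s


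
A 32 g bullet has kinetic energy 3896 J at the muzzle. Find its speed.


v = sqrt(2*E/m) = sqrt(2*3896/0.032) = 493.5 m/s

493.5 m/s


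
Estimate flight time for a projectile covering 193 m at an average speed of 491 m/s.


t = d/v = 193/491 = 0.3931 s

0.3931 s


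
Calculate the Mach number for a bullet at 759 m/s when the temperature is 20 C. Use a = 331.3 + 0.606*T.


a = 331.3 + 0.606*(20) = 343.42 m/s
M = v/a = 759/343.42 = 2.21

2.21


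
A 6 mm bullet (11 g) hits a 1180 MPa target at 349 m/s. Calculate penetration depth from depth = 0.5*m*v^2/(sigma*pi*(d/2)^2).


A = pi*(d/2)^2 = pi*(6/2)^2 = 28.2743 mm^2
E = 0.5*m*v^2 = 0.5*0.011*349^2 = 669.905 J
depth = E/(sigma*A) = 669.905 J / (1180 MPa * 28.2743 mm^2) = 669.905/(1180 * 28.2743) m = 0.0200789 m ≈ 20.08 mm

20.08 mm


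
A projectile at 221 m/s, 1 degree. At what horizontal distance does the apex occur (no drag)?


R = v0^2*sin(2*theta)/g = 221^2*sin(2*1°)/9.81 = 173.754 m
apex_dist = R/2 = 173.754/2 = 86.88 m

86.88 m


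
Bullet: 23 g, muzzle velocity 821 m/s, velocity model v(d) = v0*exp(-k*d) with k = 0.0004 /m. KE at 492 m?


v = v0*exp(-k*d) = 821*exp(-0.0004*492) = 674.332 m/s
E = 0.5*m*v^2 = 0.5*0.023*674.332^2 = 5229 J

5229 J


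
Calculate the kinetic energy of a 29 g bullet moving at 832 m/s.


E = 0.5*m*v^2 = 0.5*0.029*832^2 = 10037 J

10037 J


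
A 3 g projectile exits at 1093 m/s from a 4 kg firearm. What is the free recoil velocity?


v_recoil = m_p * v_p / m_gun = 0.003 * 1093 / 4 = 0.8197 m/s

0.8197 m/s


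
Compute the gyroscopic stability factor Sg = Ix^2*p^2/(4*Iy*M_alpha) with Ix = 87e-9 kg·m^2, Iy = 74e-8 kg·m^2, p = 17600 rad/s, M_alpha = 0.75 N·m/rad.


Sg = Ix^2 * p^2 / (4 * Iy * M_alpha) = (87e-9)^2 * 17600^2 / (4 * 74e-8 * 0.75) = 1.056

1.056


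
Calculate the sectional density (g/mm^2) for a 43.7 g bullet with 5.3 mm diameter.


SD = m/d^2 = 43.7/5.3^2 = 1.556 g/mm^2

1.556 g/mm^2


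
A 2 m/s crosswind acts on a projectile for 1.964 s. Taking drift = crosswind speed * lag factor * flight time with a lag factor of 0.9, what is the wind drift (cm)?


drift = v_wind * lag * t = 2 * 0.9 * 1.964 = 3.5352 m ≈ 353.5 cm

353.5 cm


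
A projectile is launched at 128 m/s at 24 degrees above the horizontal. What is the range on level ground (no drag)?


R = v0^2 * sin(2*theta) / g = 128^2 * sin(2*24°) / 9.81 = 1241 m

1241 m


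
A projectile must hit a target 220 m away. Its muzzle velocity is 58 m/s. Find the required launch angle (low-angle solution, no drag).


sin(2*theta) = R*g/v0^2 = 220*9.81/58^2 = 0.641558, theta = arcsin(0.641558)/2 = 19.95°

19.95 degrees


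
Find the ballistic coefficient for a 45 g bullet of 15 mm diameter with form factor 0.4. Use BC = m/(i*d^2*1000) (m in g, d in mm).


BC = m/(i*d^2*1000) = 45/(0.4 * 15^2 * 1000) = 0.0005

0.0005


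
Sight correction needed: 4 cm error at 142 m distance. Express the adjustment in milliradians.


1 mrad subtends 1 cm per 10 m of range, so adj = error_cm / (dist_m / 10) = 4 / (142/10) = 0.2817 mrad

0.2817 mrad


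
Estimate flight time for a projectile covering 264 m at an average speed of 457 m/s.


t = d/v = 264/457 = 0.5777 s

0.5777 s


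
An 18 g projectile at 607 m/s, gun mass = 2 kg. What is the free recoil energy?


v_r = m_p*v_p/m_gun = 0.018*607/2 = 5.463 m/s, E_r = 0.5*m_gun*v_r^2 = 0.5*2*5.463^2 = 29.84 J

29.84 J


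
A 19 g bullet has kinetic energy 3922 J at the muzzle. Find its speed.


v = sqrt(2*E/m) = sqrt(2*3922/0.019) = 642.5 m/s

642.5 m/s


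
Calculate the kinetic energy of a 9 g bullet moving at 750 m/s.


E = 0.5*m*v^2 = 0.5*0.009*750^2 = 2531 J

2531 J


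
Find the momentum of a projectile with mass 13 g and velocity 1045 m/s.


p = m*v = 0.013*1045 = 13.58 kg·m/s

13.58 kg·m/s


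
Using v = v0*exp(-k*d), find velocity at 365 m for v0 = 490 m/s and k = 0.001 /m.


v = v0*exp(-k*d) = 490*exp(-0.001*365) = 340.2 m/s

340.2 m/s


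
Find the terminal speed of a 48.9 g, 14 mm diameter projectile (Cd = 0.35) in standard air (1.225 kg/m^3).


A = pi*(d/2)^2 = pi*(14/2000)^2 = 1.53938e-04 m^2
vt = sqrt(2mg/(Cd*rho*A)) = sqrt(2*0.0489*9.81/(0.35 * 1.225 * 1.53938e-04)) = 120.6 m/s

120.6 m/s


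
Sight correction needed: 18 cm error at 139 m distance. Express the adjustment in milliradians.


1 mrad subtends 1 cm per 10 m of range, so adj = error_cm / (dist_m / 10) = 18 / (139/10) = 1.295 mrad

1.295 mrad


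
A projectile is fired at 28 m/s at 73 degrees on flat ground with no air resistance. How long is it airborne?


T = 2*v0*sin(theta)/g = 2*28*sin(73°)/9.81 = 5.459 s

5.459 s


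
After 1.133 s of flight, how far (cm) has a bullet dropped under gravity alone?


drop = 0.5*g*t^2 = 0.5*9.81*1.133^2 = 6.29649 m ≈ 629.6 cm

629.6 cm


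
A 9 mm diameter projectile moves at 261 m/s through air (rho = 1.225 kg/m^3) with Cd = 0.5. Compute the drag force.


A = pi*(d/2)^2 = pi*(9/2000)^2 = 6.36173e-05 m^2
Fd = 0.5*Cd*rho*A*v^2 = 0.5*0.5*1.225*6.36173e-05*261^2 = 1.327 N

1.327 N


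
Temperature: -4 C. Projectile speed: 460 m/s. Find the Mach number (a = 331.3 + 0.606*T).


a = 331.3 + 0.606*(-4) = 328.876 m/s
M = v/a = 460/328.876 = 1.399

1.399


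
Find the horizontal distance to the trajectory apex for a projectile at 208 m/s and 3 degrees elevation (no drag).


R = v0^2*sin(2*theta)/g = 208^2*sin(2*3°)/9.81 = 460.991 m
apex_dist = R/2 = 460.991/2 = 230.5 m

230.5 m


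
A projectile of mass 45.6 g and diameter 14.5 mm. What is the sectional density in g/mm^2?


SD = m/d^2 = 45.6/14.5^2 = 0.2169 g/mm^2

0.2169 g/mm^2


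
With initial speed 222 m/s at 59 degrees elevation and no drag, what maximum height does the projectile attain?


H = (v0*sin(theta))^2 / (2g) = (222*sin(59°))^2 / (2*9.81) = 1846 m

1846 m


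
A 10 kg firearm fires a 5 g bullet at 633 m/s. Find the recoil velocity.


v_recoil = m_p * v_p / m_gun = 0.005 * 633 / 10 = 0.3165 m/s

0.3165 m/s


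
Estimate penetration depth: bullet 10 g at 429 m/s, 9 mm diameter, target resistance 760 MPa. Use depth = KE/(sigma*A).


A = pi*(d/2)^2 = pi*(9/2)^2 = 63.6173 mm^2
E = 0.5*m*v^2 = 0.5*0.01*429^2 = 920.205 J
depth = E/(sigma*A) = 920.205 J / (760 MPa * 63.6173 mm^2) = 920.205/(760 * 63.6173) m = 0.0190325 m ≈ 19.03 mm

19.03 mm


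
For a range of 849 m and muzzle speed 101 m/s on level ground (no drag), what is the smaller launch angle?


sin(2*theta) = R*g/v0^2 = 849*9.81/101^2 = 0.816458, theta = arcsin(0.816458)/2 = 27.37°

27.37 degrees


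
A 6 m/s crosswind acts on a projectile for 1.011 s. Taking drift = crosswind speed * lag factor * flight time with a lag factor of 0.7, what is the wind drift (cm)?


drift = v_wind * lag * t = 6 * 0.7 * 1.011 = 4.2462 m ≈ 424.6 cm

424.6 cm


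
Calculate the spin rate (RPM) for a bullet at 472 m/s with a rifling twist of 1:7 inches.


twist_m = 7*0.0254 = 0.1778 m
spin = v/twist = 472/0.1778 = 2654.668 rev/s
RPM = spin*60 = 2654.668*60 ≈ 159280 RPM

159280 RPM


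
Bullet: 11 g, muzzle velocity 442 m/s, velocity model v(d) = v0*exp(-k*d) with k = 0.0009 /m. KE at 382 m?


v = v0*exp(-k*d) = 442*exp(-0.0009*382) = 313.409 m/s
E = 0.5*m*v^2 = 0.5*0.011*313.409^2 = 540.2 J

540.2 J


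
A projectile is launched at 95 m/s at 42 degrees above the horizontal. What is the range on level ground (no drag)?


R = v0^2 * sin(2*theta) / g = 95^2 * sin(2*42°) / 9.81 = 914.9 m

914.9 m


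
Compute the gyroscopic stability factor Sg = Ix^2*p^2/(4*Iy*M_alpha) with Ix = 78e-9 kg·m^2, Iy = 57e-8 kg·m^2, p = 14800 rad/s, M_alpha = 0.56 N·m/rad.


Sg = Ix^2 * p^2 / (4 * Iy * M_alpha) = (78e-9)^2 * 14800^2 / (4 * 57e-8 * 0.56) = 1.044

1.044


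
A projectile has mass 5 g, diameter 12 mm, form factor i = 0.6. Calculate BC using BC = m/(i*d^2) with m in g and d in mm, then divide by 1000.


BC = m/(i*d^2*1000) = 5/(0.6 * 12^2 * 1000) = 5.787e-05

5.787e-05


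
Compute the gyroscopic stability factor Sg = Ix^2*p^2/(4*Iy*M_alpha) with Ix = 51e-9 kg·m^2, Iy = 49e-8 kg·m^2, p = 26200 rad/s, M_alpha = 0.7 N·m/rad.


Sg = Ix^2 * p^2 / (4 * Iy * M_alpha) = (51e-9)^2 * 26200^2 / (4 * 49e-8 * 0.7) = 1.301

1.301


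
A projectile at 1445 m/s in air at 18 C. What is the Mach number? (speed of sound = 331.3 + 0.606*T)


a = 331.3 + 0.606*(18) = 342.208 m/s
M = v/a = 1445/342.208 = 4.223

4.223


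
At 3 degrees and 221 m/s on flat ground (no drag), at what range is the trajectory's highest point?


R = v0^2*sin(2*theta)/g = 221^2*sin(2*3°)/9.81 = 520.415 m
apex_dist = R/2 = 520.415/2 = 260.2 m

260.2 m


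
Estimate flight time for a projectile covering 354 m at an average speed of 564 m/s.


t = d/v = 354/564 = 0.6277 s

0.6277 s


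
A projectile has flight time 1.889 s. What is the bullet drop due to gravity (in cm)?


drop = 0.5*g*t^2 = 0.5*9.81*1.889^2 = 17.5026 m ≈ 1750 cm

1750 cm


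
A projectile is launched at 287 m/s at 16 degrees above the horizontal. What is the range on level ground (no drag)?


R = v0^2 * sin(2*theta) / g = 287^2 * sin(2*16°) / 9.81 = 4449 m

4449 m


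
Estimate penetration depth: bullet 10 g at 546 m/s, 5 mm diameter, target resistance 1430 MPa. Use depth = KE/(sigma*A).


A = pi*(d/2)^2 = pi*(5/2)^2 = 19.635 mm^2
E = 0.5*m*v^2 = 0.5*0.01*546^2 = 1490.58 J
depth = E/(sigma*A) = 1490.58 J / (1430 MPa * 19.635 mm^2) = 1490.58/(1430 * 19.635) m = 0.0530871 m ≈ 53.09 mm

53.09 mm


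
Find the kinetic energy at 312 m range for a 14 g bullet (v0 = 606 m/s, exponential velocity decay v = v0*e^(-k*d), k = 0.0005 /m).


v = v0*exp(-k*d) = 606*exp(-0.0005*312) = 518.469 m/s
E = 0.5*m*v^2 = 0.5*0.014*518.469^2 = 1882 J

1882 J


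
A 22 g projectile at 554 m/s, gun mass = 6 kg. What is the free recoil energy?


v_r = m_p*v_p/m_gun = 0.022*554/6 = 2.03133 m/s, E_r = 0.5*m_gun*v_r^2 = 0.5*6*2.03133^2 = 12.38 J

12.38 J


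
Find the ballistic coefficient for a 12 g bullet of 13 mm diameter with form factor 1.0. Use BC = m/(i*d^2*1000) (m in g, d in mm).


BC = m/(i*d^2*1000) = 12/(1.0 * 13^2 * 1000) = 7.101e-05

7.101e-05


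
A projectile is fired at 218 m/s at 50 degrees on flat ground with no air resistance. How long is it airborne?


T = 2*v0*sin(theta)/g = 2*218*sin(50°)/9.81 = 34.05 s

34.05 s


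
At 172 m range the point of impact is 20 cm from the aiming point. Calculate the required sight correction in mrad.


1 mrad subtends 1 cm per 10 m of range, so adj = error_cm / (dist_m / 10) = 20 / (172/10) = 1.163 mrad

1.163 mrad


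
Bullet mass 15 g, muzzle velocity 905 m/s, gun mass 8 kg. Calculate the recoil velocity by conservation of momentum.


v_recoil = m_p * v_p / m_gun = 0.015 * 905 / 8 = 1.697 m/s

1.697 m/s


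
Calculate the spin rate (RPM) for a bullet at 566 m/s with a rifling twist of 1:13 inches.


twist_m = 13*0.0254 = 0.3302 m
spin = v/twist = 566/0.3302 = 1714.113 rev/s
RPM = spin*60 = 1714.113*60 ≈ 102847 RPM

102847 RPM


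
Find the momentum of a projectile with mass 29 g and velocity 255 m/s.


p = m*v = 0.029*255 = 7.395 kg·m/s

7.395 kg·m/s


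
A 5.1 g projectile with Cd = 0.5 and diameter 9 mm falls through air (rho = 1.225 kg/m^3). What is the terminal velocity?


A = pi*(d/2)^2 = pi*(9/2000)^2 = 6.36173e-05 m^2
vt = sqrt(2mg/(Cd*rho*A)) = sqrt(2*0.0051*9.81/(0.5 * 1.225 * 6.36173e-05)) = 50.68 m/s

50.68 m/s


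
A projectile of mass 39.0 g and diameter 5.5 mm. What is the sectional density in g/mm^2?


SD = m/d^2 = 39.0/5.5^2 = 1.289 g/mm^2

1.289 g/mm^2


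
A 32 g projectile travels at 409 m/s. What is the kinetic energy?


E = 0.5*m*v^2 = 0.5*0.032*409^2 = 2676 J

2676 J


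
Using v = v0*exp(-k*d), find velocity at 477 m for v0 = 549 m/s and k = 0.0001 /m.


v = v0*exp(-k*d) = 549*exp(-0.0001*477) = 523.4 m/s

523.4 m/s


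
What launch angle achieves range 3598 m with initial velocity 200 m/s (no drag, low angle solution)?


sin(2*theta) = R*g/v0^2 = 3598*9.81/200^2 = 0.88241, theta = arcsin(0.88241)/2 = 30.97°

30.97 degrees


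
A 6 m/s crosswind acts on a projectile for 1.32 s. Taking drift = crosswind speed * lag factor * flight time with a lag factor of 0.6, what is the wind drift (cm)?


drift = v_wind * lag * t = 6 * 0.6 * 1.32 = 4.752 m ≈ 475.2 cm

475.2 cm


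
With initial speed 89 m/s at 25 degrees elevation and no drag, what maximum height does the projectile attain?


H = (v0*sin(theta))^2 / (2g) = (89*sin(25°))^2 / (2*9.81) = 72.11 m

72.11 m


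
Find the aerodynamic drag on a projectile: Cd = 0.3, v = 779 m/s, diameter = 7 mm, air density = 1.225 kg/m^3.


A = pi*(d/2)^2 = pi*(7/2000)^2 = 3.84845e-05 m^2
Fd = 0.5*Cd*rho*A*v^2 = 0.5*0.3*1.225*3.84845e-05*779^2 = 4.291 N

4.291 N


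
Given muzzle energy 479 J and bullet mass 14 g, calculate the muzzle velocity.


v = sqrt(2*E/m) = sqrt(2*479/0.014) = 261.6 m/s

261.6 m/s


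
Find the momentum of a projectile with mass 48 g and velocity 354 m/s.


p = m*v = 0.048*354 = 16.99 kg·m/s

16.99 kg·m/s


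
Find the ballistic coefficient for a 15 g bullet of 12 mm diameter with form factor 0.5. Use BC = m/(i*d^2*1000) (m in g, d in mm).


BC = m/(i*d^2*1000) = 15/(0.5 * 12^2 * 1000) = 0.0002083

0.0002083


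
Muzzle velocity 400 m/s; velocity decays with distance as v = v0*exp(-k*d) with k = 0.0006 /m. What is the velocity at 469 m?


v = v0*exp(-k*d) = 400*exp(-0.0006*469) = 301.9 m/s

301.9 m/s


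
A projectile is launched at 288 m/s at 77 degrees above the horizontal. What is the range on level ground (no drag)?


R = v0^2 * sin(2*theta) / g = 288^2 * sin(2*77°) / 9.81 = 3706 m

3706 m


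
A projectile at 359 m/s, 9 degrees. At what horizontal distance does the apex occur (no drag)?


R = v0^2*sin(2*theta)/g = 359^2*sin(2*9°)/9.81 = 4059.78 m
apex_dist = R/2 = 4059.78/2 = 2030 m

2030 m


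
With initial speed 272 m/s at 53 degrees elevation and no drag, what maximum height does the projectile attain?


H = (v0*sin(theta))^2 / (2g) = (272*sin(53°))^2 / (2*9.81) = 2405 m

2405 m


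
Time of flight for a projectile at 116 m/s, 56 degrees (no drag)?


T = 2*v0*sin(theta)/g = 2*116*sin(56°)/9.81 = 19.61 s

19.61 s


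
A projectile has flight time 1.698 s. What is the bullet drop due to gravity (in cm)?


drop = 0.5*g*t^2 = 0.5*9.81*1.698^2 = 14.1421 m ≈ 1414 cm

1414 cm


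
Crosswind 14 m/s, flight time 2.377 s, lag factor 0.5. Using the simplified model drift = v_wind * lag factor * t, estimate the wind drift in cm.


drift = v_wind * lag * t = 14 * 0.5 * 2.377 = 16.639 m ≈ 1664 cm

1664 cm


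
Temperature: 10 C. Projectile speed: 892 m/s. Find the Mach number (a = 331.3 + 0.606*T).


a = 331.3 + 0.606*(10) = 337.36 m/s
M = v/a = 892/337.36 = 2.644

2.644


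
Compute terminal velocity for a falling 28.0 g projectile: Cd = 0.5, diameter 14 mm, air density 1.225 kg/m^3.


A = pi*(d/2)^2 = pi*(14/2000)^2 = 1.53938e-04 m^2
vt = sqrt(2mg/(Cd*rho*A)) = sqrt(2*0.028*9.81/(0.5 * 1.225 * 1.53938e-04)) = 76.33 m/s

76.33 m/s


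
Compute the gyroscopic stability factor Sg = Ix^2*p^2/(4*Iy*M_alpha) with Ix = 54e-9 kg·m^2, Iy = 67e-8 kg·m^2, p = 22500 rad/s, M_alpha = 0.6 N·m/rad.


Sg = Ix^2 * p^2 / (4 * Iy * M_alpha) = (54e-9)^2 * 22500^2 / (4 * 67e-8 * 0.6) = 0.9181

0.9181


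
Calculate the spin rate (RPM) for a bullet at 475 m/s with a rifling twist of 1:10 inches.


twist_m = 10*0.0254 = 0.254 m
spin = v/twist = 475/0.254 = 1870.079 rev/s
RPM = spin*60 = 1870.079*60 ≈ 112205 RPM

112205 RPM


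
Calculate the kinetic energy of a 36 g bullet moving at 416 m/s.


E = 0.5*m*v^2 = 0.5*0.036*416^2 = 3115 J

3115 J


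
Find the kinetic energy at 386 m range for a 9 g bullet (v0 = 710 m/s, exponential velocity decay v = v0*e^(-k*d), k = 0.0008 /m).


v = v0*exp(-k*d) = 710*exp(-0.0008*386) = 521.373 m/s
E = 0.5*m*v^2 = 0.5*0.009*521.373^2 = 1223 J

1223 J


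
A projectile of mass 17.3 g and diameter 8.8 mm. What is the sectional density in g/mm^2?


SD = m/d^2 = 17.3/8.8^2 = 0.2234 g/mm^2

0.2234 g/mm^2


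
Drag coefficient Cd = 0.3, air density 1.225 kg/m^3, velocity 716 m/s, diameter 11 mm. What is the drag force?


A = pi*(d/2)^2 = pi*(11/2000)^2 = 9.50332e-05 m^2
Fd = 0.5*Cd*rho*A*v^2 = 0.5*0.3*1.225*9.50332e-05*716^2 = 8.952 N

8.952 N


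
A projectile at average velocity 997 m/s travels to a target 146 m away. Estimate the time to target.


t = d/v = 146/997 = 0.1464 s

0.1464 s


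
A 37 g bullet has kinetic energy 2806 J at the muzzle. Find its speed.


v = sqrt(2*E/m) = sqrt(2*2806/0.037) = 389.5 m/s

389.5 m/s


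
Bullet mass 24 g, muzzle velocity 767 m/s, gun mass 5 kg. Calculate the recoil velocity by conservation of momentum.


v_recoil = m_p * v_p / m_gun = 0.024 * 767 / 5 = 3.682 m/s

3.682 m/s


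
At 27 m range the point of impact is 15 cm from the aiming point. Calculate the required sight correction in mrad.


1 mrad subtends 1 cm per 10 m of range, so adj = error_cm / (dist_m / 10) = 15 / (27/10) = 5.556 mrad

5.556 mrad


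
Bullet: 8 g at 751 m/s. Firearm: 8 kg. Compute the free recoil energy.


v_r = m_p*v_p/m_gun = 0.008*751/8 = 0.751 m/s, E_r = 0.5*m_gun*v_r^2 = 0.5*8*0.751^2 = 2.256 J

2.256 J


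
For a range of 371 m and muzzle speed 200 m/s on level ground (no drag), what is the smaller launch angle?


sin(2*theta) = R*g/v0^2 = 371*9.81/200^2 = 0.0909878, theta = arcsin(0.0909878)/2 = 2.61°

2.61 degrees


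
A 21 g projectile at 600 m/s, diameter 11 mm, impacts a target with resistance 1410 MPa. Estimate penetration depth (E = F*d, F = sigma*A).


A = pi*(d/2)^2 = pi*(11/2)^2 = 95.0332 mm^2
E = 0.5*m*v^2 = 0.5*0.021*600^2 = 3780 J
depth = E/(sigma*A) = 3780 J / (1410 MPa * 95.0332 mm^2) = 3780/(1410 * 95.0332) m = 0.0282096 m ≈ 28.21 mm

28.21 mm


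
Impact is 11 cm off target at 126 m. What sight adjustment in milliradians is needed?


1 mrad subtends 1 cm per 10 m of range, so adj = error_cm / (dist_m / 10) = 11 / (126/10) = 0.873 mrad

0.873 mrad


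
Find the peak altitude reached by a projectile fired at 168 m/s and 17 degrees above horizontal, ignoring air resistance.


H = (v0*sin(theta))^2 / (2g) = (168*sin(17°))^2 / (2*9.81) = 123 m

123 m


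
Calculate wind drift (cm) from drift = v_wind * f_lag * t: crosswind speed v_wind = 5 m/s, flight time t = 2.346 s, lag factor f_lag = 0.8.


drift = v_wind * lag * t = 5 * 0.8 * 2.346 = 9.384 m ≈ 938.4 cm

938.4 cm


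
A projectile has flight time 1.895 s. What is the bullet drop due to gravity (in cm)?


drop = 0.5*g*t^2 = 0.5*9.81*1.895^2 = 17.614 m ≈ 1761 cm

1761 cm


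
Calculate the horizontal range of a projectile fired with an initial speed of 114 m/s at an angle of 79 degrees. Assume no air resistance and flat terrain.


R = v0^2 * sin(2*theta) / g = 114^2 * sin(2*79°) / 9.81 = 496.3 m

496.3 m


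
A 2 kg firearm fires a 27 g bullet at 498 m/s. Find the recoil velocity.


v_recoil = m_p * v_p / m_gun = 0.027 * 498 / 2 = 6.723 m/s

6.723 m/s


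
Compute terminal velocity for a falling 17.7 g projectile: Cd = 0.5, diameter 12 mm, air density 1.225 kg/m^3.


A = pi*(d/2)^2 = pi*(12/2000)^2 = 1.13097e-04 m^2
vt = sqrt(2mg/(Cd*rho*A)) = sqrt(2*0.0177*9.81/(0.5 * 1.225 * 1.13097e-04)) = 70.8 m/s

70.8 m/s


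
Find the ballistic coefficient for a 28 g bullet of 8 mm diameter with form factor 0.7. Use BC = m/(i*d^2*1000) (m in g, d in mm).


BC = m/(i*d^2*1000) = 28/(0.7 * 8^2 * 1000) = 0.000625

0.000625


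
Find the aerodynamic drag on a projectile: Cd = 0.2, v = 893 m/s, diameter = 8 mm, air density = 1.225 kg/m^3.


A = pi*(d/2)^2 = pi*(8/2000)^2 = 5.02655e-05 m^2
Fd = 0.5*Cd*rho*A*v^2 = 0.5*0.2*1.225*5.02655e-05*893^2 = 4.91 N

4.91 N


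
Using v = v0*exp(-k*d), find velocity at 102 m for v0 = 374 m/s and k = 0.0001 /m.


v = v0*exp(-k*d) = 374*exp(-0.0001*102) = 370.2 m/s

370.2 m/s


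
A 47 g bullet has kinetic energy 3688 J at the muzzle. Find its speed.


v = sqrt(2*E/m) = sqrt(2*3688/0.047) = 396.2 m/s

396.2 m/s


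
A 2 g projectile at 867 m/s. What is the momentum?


p = m*v = 0.002*867 = 1.734 kg·m/s

1.734 kg·m/s


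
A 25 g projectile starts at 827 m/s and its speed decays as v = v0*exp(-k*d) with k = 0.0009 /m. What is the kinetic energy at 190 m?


v = v0*exp(-k*d) = 827*exp(-0.0009*190) = 697.013 m/s
E = 0.5*m*v^2 = 0.5*0.025*697.013^2 = 6073 J

6073 J


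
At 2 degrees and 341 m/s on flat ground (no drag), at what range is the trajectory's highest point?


R = v0^2*sin(2*theta)/g = 341^2*sin(2*2°)/9.81 = 826.845 m
apex_dist = R/2 = 826.845/2 = 413.4 m

413.4 m


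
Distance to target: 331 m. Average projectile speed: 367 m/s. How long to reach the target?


t = d/v = 331/367 = 0.9019 s

0.9019 s


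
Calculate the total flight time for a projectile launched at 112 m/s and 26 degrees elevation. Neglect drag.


T = 2*v0*sin(theta)/g = 2*112*sin(26°)/9.81 = 10.01 s

10.01 s


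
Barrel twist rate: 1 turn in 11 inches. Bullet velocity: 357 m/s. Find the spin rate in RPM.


twist_m = 11*0.0254 = 0.2794 m
spin = v/twist = 357/0.2794 = 1277.738 rev/s
RPM = spin*60 = 1277.738*60 ≈ 76664 RPM

76664 RPM


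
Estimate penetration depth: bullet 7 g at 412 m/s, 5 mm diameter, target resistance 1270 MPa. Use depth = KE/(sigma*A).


A = pi*(d/2)^2 = pi*(5/2)^2 = 19.635 mm^2
E = 0.5*m*v^2 = 0.5*0.007*412^2 = 594.104 J
depth = E/(sigma*A) = 594.104 J / (1270 MPa * 19.635 mm^2) = 594.104/(1270 * 19.635) m = 0.0238248 m ≈ 23.82 mm

23.82 mm


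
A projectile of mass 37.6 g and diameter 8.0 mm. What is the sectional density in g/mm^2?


SD = m/d^2 = 37.6/8.0^2 = 0.5875 g/mm^2

0.5875 g/mm^2


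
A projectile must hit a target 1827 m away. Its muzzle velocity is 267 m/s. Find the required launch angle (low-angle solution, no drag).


sin(2*theta) = R*g/v0^2 = 1827*9.81/267^2 = 0.251411, theta = arcsin(0.251411)/2 = 7.281°

7.281 degrees


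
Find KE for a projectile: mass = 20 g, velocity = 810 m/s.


E = 0.5*m*v^2 = 0.5*0.02*810^2 = 6561 J

6561 J


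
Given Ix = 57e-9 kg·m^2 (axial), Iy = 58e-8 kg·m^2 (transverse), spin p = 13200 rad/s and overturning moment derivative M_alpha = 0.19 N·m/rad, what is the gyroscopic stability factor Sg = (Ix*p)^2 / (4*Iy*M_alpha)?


Sg = Ix^2 * p^2 / (4 * Iy * M_alpha) = (57e-9)^2 * 13200^2 / (4 * 58e-8 * 0.19) = 1.284

1.284


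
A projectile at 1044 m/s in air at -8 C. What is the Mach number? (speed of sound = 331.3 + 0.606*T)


a = 331.3 + 0.606*(-8) = 326.452 m/s
M = v/a = 1044/326.452 = 3.198

3.198


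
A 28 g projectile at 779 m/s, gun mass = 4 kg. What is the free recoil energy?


v_r = m_p*v_p/m_gun = 0.028*779/4 = 5.453 m/s, E_r = 0.5*m_gun*v_r^2 = 0.5*4*5.453^2 = 59.47 J

59.47 J


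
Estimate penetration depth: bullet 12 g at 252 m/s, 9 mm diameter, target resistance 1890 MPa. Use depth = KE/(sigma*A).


A = pi*(d/2)^2 = pi*(9/2)^2 = 63.6173 mm^2
E = 0.5*m*v^2 = 0.5*0.012*252^2 = 381.024 J
depth = E/(sigma*A) = 381.024 J / (1890 MPa * 63.6173 mm^2) = 381.024/(1890 * 63.6173) m = 0.00316895 m ≈ 3.169 mm

3.169 mm


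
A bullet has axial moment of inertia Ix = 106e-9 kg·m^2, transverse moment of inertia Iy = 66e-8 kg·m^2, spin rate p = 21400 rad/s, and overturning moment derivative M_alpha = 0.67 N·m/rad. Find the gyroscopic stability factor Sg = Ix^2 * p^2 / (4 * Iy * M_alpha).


Sg = Ix^2 * p^2 / (4 * Iy * M_alpha) = (106e-9)^2 * 21400^2 / (4 * 66e-8 * 0.67) = 2.909

2.909


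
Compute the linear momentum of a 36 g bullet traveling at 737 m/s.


p = m*v = 0.036*737 = 26.53 kg·m/s

26.53 kg·m/s


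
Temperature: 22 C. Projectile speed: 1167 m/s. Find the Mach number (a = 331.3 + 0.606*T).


a = 331.3 + 0.606*(22) = 344.632 m/s
M = v/a = 1167/344.632 = 3.386

3.386


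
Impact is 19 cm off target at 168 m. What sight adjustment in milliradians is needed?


1 mrad subtends 1 cm per 10 m of range, so adj = error_cm / (dist_m / 10) = 19 / (168/10) = 1.131 mrad

1.131 mrad


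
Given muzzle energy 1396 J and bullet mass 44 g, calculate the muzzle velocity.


v = sqrt(2*E/m) = sqrt(2*1396/0.044) = 251.9 m/s

251.9 m/s


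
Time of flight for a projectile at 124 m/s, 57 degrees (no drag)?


T = 2*v0*sin(theta)/g = 2*124*sin(57°)/9.81 = 21.2 s

21.2 s


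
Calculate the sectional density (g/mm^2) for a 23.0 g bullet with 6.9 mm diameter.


SD = m/d^2 = 23.0/6.9^2 = 0.4831 g/mm^2

0.4831 g/mm^2


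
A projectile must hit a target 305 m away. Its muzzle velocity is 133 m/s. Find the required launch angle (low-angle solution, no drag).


sin(2*theta) = R*g/v0^2 = 305*9.81/133^2 = 0.169147, theta = arcsin(0.169147)/2 = 4.869°

4.869 degrees


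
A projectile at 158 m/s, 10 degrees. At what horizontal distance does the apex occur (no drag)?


R = v0^2*sin(2*theta)/g = 158^2*sin(2*10°)/9.81 = 870.356 m
apex_dist = R/2 = 870.356/2 = 435.2 m

435.2 m


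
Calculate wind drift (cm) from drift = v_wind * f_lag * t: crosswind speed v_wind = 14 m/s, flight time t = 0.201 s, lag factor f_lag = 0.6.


drift = v_wind * lag * t = 14 * 0.6 * 0.201 = 1.6884 m ≈ 168.8 cm

168.8 cm


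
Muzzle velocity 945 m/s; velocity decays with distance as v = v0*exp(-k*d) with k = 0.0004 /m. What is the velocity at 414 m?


v = v0*exp(-k*d) = 945*exp(-0.0004*414) = 800.8 m/s

800.8 m/s


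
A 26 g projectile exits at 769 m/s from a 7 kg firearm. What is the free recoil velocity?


v_recoil = m_p * v_p / m_gun = 0.026 * 769 / 7 = 2.856 m/s

2.856 m/s


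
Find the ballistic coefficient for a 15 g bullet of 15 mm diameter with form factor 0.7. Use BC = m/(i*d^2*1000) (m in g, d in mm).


BC = m/(i*d^2*1000) = 15/(0.7 * 15^2 * 1000) = 9.524e-05

9.524e-05


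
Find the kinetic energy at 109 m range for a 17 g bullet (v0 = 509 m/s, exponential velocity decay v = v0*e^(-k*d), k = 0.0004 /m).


v = v0*exp(-k*d) = 509*exp(-0.0004*109) = 487.284 m/s
E = 0.5*m*v^2 = 0.5*0.017*487.284^2 = 2018 J

2018 J
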